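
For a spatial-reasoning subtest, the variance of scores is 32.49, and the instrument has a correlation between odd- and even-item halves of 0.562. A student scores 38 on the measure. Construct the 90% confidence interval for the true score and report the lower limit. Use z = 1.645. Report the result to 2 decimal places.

33.03

SD = √32.49 ≈ 5.7000
r_full = 2·0.562 / (1 + 0.562) ≈ 0.7196
SEM = 5.7000 × √(1 − 0.7196) = 5.7000 × √0.2804 ≈ 5.7000 × 0.5295 ≈ 3.0184
1.645 × SEM ≈ 4.9652
Lower bound: 38 − 4.9652 = 33.0348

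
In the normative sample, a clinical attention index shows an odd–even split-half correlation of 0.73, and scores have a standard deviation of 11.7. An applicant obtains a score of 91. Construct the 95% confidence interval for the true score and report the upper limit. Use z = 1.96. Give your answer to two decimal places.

100.06

Full-length reliability (Spearman-Brown) = 2(0.73)/(1+0.73) ≈ 0.844
SEM = 11.700·√(1 − 0.844) ≈ 4.622
1.96 · SEM ≈ 9.059
Upper limit = 91 + 9.059 ≈ 100.059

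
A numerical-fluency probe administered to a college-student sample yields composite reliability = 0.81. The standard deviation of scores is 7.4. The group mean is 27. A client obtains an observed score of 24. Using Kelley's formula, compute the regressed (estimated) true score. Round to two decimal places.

Estimated true score = 0.8100·24 + (1 − 0.8100)·27 ≈ 24.5700

24.57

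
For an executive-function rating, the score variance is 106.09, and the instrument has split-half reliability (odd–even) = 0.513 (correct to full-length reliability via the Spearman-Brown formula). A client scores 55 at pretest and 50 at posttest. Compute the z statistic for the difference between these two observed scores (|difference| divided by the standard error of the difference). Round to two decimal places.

SD = √106.09 = 10.300
Full-length reliability (Spearman-Brown) = 2(0.513)/(1+0.513) ≈ 0.678
SEM = 10.300 · √(1 − 0.678) = 10.300 · √0.322 ≈ 10.300 · 0.567 ≈ 5.844
SE_diff = SEM · √2 ≈ 5.844 · 1.414 ≈ 8.264
z = 5 / 8.264 ≈ 0.605

0.61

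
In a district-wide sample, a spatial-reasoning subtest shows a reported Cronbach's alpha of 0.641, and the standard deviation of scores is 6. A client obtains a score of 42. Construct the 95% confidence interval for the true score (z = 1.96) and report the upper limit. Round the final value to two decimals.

SEM = 6.00000×√(1 − 0.64100) ≈ 3.59500
Margin = 1.96 × 3.59500 ≈ 7.04619
Upper bound: 42 + 7.04619 = 49.04619

49.05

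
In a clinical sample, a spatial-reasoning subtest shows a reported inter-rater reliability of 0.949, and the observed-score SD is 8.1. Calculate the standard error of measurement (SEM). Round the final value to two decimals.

1.83

The standard error of measurement is 8.100·√(1 − 0.949) ≈ 8.100·0.226 ≈ 1.829.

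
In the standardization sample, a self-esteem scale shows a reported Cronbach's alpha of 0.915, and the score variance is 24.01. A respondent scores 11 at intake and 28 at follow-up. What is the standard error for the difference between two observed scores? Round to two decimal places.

SD = √24.01 = 4.900
SEM = 4.900 × √(1 − 0.915) = 4.900 × √0.085 ≈ 4.900 × 0.292 ≈ 1.429
Standard error of the difference = 1.429·√2 ≈ 2.020

2.02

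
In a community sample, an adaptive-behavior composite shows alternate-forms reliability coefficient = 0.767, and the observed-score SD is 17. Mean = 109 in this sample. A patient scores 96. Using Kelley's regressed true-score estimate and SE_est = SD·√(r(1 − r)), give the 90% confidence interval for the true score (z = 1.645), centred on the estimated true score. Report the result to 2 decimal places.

[87.21, 110.85]

T̂ = r·X + (1 − r)·M = 0.767×96 + 0.233×109 = 73.632 + 25.397 ≃ 99.029
SE_est = 17.000×√(0.767×0.233) ≃ 7.187
CI = 99.029 ± 1.645 × 7.187 → [87.207, 110.851]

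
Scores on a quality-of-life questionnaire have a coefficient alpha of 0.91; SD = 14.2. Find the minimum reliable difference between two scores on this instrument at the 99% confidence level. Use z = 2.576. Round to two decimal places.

15.52

SEM = 14.200·√(1 − 0.910) ≃ 4.260
Standard error of the difference = 4.260·√2 ≃ 6.025
Smallest detectable difference = 2.576·6.025 ≃ 15.519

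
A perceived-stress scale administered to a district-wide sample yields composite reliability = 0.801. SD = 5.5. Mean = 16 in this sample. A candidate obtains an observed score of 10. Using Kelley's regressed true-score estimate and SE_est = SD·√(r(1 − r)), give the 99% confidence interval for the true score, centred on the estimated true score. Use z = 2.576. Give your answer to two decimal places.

[5.54, 16.85]

T̂ = 0.8010(10) + 0.1990(16) ≈ 11.1940
SE_est = SD * √(r(1 − r)) = 5.5000 * √0.1594 ≈ 5.5000 * 0.3992 ≈ 2.1959
99% CI: 11.1940 ± 5.6565 ≈ (5.5375, 16.8505)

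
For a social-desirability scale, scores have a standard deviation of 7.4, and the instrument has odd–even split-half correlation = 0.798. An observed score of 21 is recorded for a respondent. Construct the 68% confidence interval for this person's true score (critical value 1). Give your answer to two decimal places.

[18.52, 23.48]

Full-length reliability (Spearman-Brown) = 2(0.798)/(1+0.798) ≈ 0.8877
The standard error of measurement is 7.4000×√(1 − 0.8877) ≈ 7.4000×0.3352 ≈ 2.4803.
1 × SEM ≈ 2.4803
CI = 21 ± 2.4803 → [18.5197, 23.4803]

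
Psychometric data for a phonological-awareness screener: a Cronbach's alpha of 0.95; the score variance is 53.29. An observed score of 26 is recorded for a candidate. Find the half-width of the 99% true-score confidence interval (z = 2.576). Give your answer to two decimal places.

SD = √53.29 ≈ 7.3000
The standard error of measurement is 7.3000·√(1 − 0.9500) ≈ 7.3000·0.2236 ≈ 1.6323.
2.576 · SEM ≈ 4.2049

4.20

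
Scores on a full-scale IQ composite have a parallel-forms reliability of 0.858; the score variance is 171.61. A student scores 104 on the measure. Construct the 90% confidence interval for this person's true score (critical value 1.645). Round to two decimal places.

σ = 171.61^(1/2) = 13.10000
The standard error of measurement is 13.10000×√(1 − 0.85800) ≃ 13.10000×0.37683 ≃ 4.93646.
1.645 × SEM ≃ 8.12047
90% CI: 104 ± 8.12047 = [95.87953, 112.12047]

[95.88, 112.12]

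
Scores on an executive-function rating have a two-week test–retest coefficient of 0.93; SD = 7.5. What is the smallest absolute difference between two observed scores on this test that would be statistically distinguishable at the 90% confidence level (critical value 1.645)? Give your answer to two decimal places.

SEM = 7.5000·√(1 − 0.9300) ≈ 1.9843
SE_diff = √2 · SEM ≈ 2.8062
Minimum reliable difference = 1.645 · SE_diff ≈ 1.645 · 2.8062 ≈ 4.6163

4.62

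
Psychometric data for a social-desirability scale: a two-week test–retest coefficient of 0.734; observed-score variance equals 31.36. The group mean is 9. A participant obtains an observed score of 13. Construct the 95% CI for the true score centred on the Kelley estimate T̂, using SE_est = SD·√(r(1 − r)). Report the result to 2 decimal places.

[7.09, 16.79]

SD = √31.36 = 5.6000
T̂ = 0.7340(13) + 0.2660(9) ≈ 11.9360
SE_est = SD * √(r(1 − r)) = 5.6000 * √0.1952 ≈ 5.6000 * 0.4419 ≈ 2.4744
CI = 11.9360 ± 1.96 * 2.4744 → [7.0861, 16.7859]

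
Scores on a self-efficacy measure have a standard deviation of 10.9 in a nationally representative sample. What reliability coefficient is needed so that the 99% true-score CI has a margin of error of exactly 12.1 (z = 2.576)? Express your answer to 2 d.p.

0.81

Required SEM = 12.1 / 2.576 ≈ 4.697
Required reliability = 1 − (SEM/SD)² = 1 − 0.186 ≈ 0.814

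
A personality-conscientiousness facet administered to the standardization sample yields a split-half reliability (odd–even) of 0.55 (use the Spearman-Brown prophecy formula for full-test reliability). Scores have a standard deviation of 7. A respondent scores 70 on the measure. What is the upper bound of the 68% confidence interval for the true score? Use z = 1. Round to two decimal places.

73.77

Full-length reliability (Spearman-Brown) = 2(0.55)/(1+0.55) ≃ 0.7097
SEM = 7.0000 × √(1 − 0.7097) = 7.0000 × √0.2903 ≃ 7.0000 × 0.5388 ≃ 3.7717
Half-width = 1×3.7717 ≃ 3.7717
Upper limit = 70 + 3.7717 ≃ 73.7717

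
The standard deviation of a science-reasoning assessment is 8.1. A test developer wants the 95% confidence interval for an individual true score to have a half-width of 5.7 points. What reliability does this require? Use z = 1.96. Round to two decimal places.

SEM needed = half-width / z = 5.7/1.96 ≈ 2.908
Required reliability = 1 − (SEM/SD)² = 1 − 0.129 ≈ 0.871

0.87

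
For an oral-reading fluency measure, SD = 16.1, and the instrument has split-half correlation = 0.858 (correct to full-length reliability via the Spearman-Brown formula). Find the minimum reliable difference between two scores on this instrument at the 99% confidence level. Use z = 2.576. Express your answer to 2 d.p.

16.21

r_full = 2·0.858 / (1 + 0.858) ≈ 0.9236
SEM = 16.1000 * √(1 − 0.9236) = 16.1000 * √0.0764 ≈ 16.1000 * 0.2765 ≈ 4.4509
SE_diff = √2 * SEM ≈ 6.2945
Smallest detectable difference = 2.576*6.2945 ≈ 16.2147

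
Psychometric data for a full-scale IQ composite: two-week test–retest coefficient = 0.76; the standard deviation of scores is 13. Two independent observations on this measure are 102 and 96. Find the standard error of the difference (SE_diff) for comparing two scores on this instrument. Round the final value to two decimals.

SEM = 13.000×√(1 − 0.760) ≈ 6.369
SE_diff = SEM × √2 ≈ 6.369 × 1.414 ≈ 9.007

9.01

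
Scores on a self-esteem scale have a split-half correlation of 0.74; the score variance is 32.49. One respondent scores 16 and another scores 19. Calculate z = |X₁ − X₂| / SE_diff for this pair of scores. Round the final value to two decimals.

SD = √32.49 = 5.700
Full-length reliability (Spearman-Brown) = 2(0.74)/(1+0.74) ≈ 0.851
The standard error of measurement is 5.700·√(1 − 0.851) ≈ 5.700·0.387 ≈ 2.203.
SE_diff = SEM · √2 ≈ 2.203 · 1.414 ≈ 3.116
z = |16 − 19| / 3.116 = 3 / 3.116 ≈ 0.963

0.96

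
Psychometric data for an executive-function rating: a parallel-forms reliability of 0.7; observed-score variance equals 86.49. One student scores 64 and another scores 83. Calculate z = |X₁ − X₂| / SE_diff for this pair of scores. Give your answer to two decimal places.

2.64

σ = 86.49^(1/2) = 9.30000
SEM = 9.30000*√(1 − 0.70000) ≈ 5.09382
SE_diff = √2 * SEM ≈ 7.20375
z = |64 − 83| / 7.20375 = 19 / 7.20375 ≈ 2.63752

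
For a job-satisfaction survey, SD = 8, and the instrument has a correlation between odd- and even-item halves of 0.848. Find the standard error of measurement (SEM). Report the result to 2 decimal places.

Full-length reliability (Spearman-Brown) = 2(0.848)/(1+0.848) ≈ 0.9177
SEM = 8.0000×√(1 − 0.9177) ≈ 2.2944

2.29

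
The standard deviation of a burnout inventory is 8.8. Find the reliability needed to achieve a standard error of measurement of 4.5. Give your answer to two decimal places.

0.74

Required reliability = 1 − (SEM/SD)² = 1 − 0.261 ≈ 0.739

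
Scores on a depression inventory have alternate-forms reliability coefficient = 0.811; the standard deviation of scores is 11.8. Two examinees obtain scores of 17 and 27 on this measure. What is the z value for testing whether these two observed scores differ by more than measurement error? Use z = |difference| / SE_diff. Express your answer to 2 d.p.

The standard error of measurement is 11.800*√(1 − 0.811) ≃ 11.800*0.435 ≃ 5.130.
Standard error of the difference = 5.130·√2 ≃ 7.255
z = |17 − 27| / 7.255 = 10 / 7.255 ≃ 1.378

1.38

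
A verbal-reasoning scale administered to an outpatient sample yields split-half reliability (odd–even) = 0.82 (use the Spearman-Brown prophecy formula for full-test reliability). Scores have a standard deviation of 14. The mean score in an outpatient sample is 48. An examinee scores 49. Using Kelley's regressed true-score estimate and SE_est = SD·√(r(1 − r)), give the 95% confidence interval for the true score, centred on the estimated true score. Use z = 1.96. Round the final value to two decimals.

[40.71, 57.09]

r_full = 2·0.82 / (1 + 0.82) ≈ 0.901
T̂ = r·X + (1 − r)·M = 0.901*49 + 0.099*48 ≈ 44.154 + 4.747 ≈ 48.901
SE_est = SD * √(r(1 − r)) = 14.000 * √0.089 ≈ 14.000 * 0.299 ≈ 4.179
95% CI: 48.901 ± 8.192 ≈ (40.709, 57.093)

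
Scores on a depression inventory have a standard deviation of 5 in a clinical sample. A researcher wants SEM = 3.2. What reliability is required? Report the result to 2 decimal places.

Required reliability = 1 − (SEM/SD)² = 1 − 0.410 ≈ 0.590

0.59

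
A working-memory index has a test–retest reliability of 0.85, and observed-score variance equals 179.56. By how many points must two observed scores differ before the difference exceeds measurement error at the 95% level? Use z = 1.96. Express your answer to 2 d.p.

SD = √179.56 ≈ 13.4000
SEM = 13.4000×√(1 − 0.8500) ≈ 5.1898
SE_diff = SEM × √2 ≈ 5.1898 × 1.4142 ≈ 7.3395
Smallest detectable difference = 1.96×7.3395 ≈ 14.3854

14.39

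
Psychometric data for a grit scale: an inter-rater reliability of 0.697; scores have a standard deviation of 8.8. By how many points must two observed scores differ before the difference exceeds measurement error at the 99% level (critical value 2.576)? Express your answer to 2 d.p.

17.65

SEM = 8.8000 * √(1 − 0.6970) = 8.8000 * √0.3030 ≈ 8.8000 * 0.5505 ≈ 4.8440
SE_diff = √2 * SEM ≈ 6.8504
Minimum reliable difference = 2.576 * SE_diff ≈ 2.576 * 6.8504 ≈ 17.6468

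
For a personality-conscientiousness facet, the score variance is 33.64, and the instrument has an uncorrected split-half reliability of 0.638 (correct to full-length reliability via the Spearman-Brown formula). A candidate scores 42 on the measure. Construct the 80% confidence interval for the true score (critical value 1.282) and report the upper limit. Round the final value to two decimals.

SD = √33.64 ≈ 5.800
r_full = 2·0.638 / (1 + 0.638) ≈ 0.779
SEM = 5.800·√(1 − 0.779) ≈ 2.727
1.282 · SEM ≈ 3.496
Upper limit = 42 + 3.496 ≈ 45.496

45.50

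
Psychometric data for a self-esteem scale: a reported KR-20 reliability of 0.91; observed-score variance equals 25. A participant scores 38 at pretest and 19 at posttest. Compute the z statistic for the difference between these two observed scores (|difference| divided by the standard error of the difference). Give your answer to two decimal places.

8.96

SD = √25 ≈ 5.0000
The standard error of measurement is 5.0000*√(1 − 0.9100) ≈ 5.0000*0.3000 ≈ 1.5000.
SE_diff = SEM * √2 ≈ 1.5000 * 1.4142 ≈ 2.1213
z = 19 / 2.1213 ≈ 8.9567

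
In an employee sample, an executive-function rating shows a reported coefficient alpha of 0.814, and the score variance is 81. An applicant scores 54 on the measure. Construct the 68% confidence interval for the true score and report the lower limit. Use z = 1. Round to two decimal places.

50.12

SD = √81 ≈ 9.0000
The standard error of measurement is 9.0000×√(1 − 0.8140) ≈ 9.0000×0.4313 ≈ 3.8815.
Half-width = 1×3.8815 ≈ 3.8815
Lower bound: 54 − 3.8815 = 50.1185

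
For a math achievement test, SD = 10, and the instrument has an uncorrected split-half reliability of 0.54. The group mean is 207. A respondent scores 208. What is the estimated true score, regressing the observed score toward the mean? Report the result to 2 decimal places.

Full-length reliability (Spearman-Brown) = 2(0.54)/(1+0.54) ≈ 0.7013
T̂ = 0.7013(208) + 0.2987(207) ≈ 207.7013

207.70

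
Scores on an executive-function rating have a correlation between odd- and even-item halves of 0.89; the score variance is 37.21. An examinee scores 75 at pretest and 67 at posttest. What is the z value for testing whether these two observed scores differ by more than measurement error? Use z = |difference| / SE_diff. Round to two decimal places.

3.84

SD = √37.21 = 6.100
Spearman-Brown: r = 2(0.89) / (1 + 0.89) = 1.780 / 1.890 ≃ 0.942
SEM = 6.100*√(1 − 0.942) ≃ 1.472
SE_diff = √2 * SEM ≃ 2.081
z = 8 / 2.081 ≃ 3.844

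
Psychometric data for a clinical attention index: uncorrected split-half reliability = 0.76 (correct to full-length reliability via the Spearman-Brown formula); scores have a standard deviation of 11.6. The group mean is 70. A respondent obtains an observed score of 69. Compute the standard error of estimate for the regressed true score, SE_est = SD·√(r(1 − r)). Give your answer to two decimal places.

Full-length reliability (Spearman-Brown) = 2(0.76)/(1+0.76) ≃ 0.8636
SE_est = SD × √(r(1 − r)) = 11.6000 × √0.1178 ≃ 11.6000 × 0.3432 ≃ 3.9808

3.98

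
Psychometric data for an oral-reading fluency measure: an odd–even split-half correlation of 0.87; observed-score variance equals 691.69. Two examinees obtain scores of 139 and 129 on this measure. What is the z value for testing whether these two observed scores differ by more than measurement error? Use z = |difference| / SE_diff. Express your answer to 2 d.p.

1.02

σ = 691.69^(1/2) = 26.3000
Full-length reliability (Spearman-Brown) = 2(0.87)/(1+0.87) ≈ 0.9305
The standard error of measurement is 26.3000×√(1 − 0.9305) ≈ 26.3000×0.2637 ≈ 6.9344.
SE_diff = √2 × SEM ≈ 9.8067
z = 10 / 9.8067 ≈ 1.0197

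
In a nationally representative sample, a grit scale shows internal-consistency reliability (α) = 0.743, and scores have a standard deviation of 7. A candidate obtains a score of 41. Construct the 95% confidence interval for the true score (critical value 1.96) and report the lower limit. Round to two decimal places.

34.04

SEM = 7.00000 · √(1 − 0.74300) = 7.00000 · √0.25700 ≃ 7.00000 · 0.50695 ≃ 3.54866
Half-width = 1.96·3.54866 ≃ 6.95538
Lower bound: 41 − 6.95538 = 34.04462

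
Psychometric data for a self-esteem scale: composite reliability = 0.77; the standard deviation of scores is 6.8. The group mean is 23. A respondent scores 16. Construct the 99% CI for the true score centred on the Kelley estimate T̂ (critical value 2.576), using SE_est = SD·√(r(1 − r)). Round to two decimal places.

[10.24, 24.98]

T̂ = r·X + (1 − r)·M = 0.7700×16 + 0.2300×23 = 12.3200 + 5.2900 ≈ 17.6100
SE_est = SD × √(r(1 − r)) = 6.8000 × √0.1771 ≈ 6.8000 × 0.4208 ≈ 2.8617
CI = 17.6100 ± 2.576 × 2.8617 → [10.2384, 24.9816]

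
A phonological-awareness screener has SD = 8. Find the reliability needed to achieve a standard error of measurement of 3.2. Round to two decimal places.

0.84

r = 1 − (SEM / SD)² = 1 − (3.20000 / 8)² ≃ 1 − 0.16000 ≃ 0.84000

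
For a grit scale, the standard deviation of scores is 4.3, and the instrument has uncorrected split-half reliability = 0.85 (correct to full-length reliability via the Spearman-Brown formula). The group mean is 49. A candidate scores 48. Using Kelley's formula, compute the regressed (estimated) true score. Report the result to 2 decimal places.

48.08

r_full = 2·0.85 / (1 + 0.85) ≃ 0.9189
T̂ = r·X + (1 − r)·M = 0.9189·48 + 0.0811·49 ≃ 44.1081 + 3.9730 ≃ 48.0811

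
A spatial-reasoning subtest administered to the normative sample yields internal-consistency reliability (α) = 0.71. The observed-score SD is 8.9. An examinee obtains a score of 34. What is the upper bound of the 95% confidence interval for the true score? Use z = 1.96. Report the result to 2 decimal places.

The standard error of measurement is 8.9000×√(1 − 0.7100) ≈ 8.9000×0.5385 ≈ 4.7928.
Half-width = 1.96×4.7928 ≈ 9.3939
Upper bound: 34 + 9.3939 = 43.3939

43.39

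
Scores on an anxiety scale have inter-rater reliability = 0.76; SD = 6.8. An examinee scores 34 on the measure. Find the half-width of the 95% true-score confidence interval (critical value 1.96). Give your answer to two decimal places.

SEM = 6.800 · √(1 − 0.760) = 6.800 · √0.240 ≈ 6.800 · 0.490 ≈ 3.331
Margin = 1.96 · 3.331 ≈ 6.529

6.53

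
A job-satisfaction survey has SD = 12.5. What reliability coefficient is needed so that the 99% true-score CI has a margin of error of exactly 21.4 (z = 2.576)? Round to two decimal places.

SEM needed = half-width / z = 21.4/2.576 ≈ 8.307
r = 1 − (8.307/12.5)² ≈ 1 − 0.442 ≈ 0.558

0.56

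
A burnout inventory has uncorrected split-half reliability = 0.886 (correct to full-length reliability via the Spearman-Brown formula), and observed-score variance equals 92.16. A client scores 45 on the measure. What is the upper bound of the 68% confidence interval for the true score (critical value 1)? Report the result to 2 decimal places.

47.36

σ = 92.16^(1/2) = 9.600
r_full = 2·0.886 / (1 + 0.886) ≈ 0.940
SEM = 9.600*√(1 − 0.940) ≈ 2.360
Margin = 1 * 2.360 ≈ 2.360
Upper limit = 45 + 2.360 ≈ 47.360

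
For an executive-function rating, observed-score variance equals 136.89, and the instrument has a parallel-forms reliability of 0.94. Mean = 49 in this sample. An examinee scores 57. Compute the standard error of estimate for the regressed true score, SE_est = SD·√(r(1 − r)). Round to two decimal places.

σ = 136.89^(1/2) = 11.70000
SE_est = SD × √(r(1 − r)) = 11.70000 × √0.05640 ≈ 11.70000 × 0.23749 ≈ 2.77860

2.78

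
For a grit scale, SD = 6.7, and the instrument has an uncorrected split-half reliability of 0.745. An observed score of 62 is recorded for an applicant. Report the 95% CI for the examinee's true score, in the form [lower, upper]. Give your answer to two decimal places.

[56.98, 67.02]

Full-length reliability (Spearman-Brown) = 2(0.745)/(1+0.745) ≈ 0.854
SEM = 6.700 * √(1 − 0.854) = 6.700 * √0.146 ≈ 6.700 * 0.382 ≈ 2.561
Half-width = 1.96*2.561 ≈ 5.020
CI = 62 ± 5.020 → [56.980, 67.020]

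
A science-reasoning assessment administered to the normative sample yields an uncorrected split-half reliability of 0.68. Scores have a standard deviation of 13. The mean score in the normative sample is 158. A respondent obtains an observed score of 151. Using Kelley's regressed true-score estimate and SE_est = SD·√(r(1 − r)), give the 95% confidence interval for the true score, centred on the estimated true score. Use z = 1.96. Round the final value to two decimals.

[142.33, 162.34]

r_full = 2·0.68 / (1 + 0.68) ≈ 0.810
T̂ = r·X + (1 − r)·M = 0.810×151 + 0.190×158 ≈ 122.238 + 30.095 ≈ 152.333
SE_est = SD × √(r(1 − r)) = 13.000 × √0.154 ≈ 13.000 × 0.393 ≈ 5.105
95% CI: 152.333 ± 10.005 ≈ (142.328, 162.339)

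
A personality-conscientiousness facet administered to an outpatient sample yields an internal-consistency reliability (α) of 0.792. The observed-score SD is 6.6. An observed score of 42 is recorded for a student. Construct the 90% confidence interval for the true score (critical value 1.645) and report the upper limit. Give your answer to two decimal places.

46.95

SEM = 6.6000*√(1 − 0.7920) ≈ 3.0101
Margin = 1.645 * 3.0101 ≈ 4.9516
Upper limit = 42 + 4.9516 ≈ 46.9516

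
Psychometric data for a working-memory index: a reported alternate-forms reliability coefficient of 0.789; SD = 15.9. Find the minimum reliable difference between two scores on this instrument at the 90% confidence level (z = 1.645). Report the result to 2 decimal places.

SEM = 15.9000×√(1 − 0.7890) ≃ 7.3036
SE_diff = √2 × SEM ≃ 10.3289
Minimum reliable difference = 1.645 × SE_diff ≃ 1.645 × 10.3289 ≃ 16.9910

16.99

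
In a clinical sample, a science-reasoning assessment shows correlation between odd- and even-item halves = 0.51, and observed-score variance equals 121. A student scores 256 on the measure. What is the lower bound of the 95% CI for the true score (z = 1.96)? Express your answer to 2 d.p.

243.72

σ = 121^(1/2) = 11.00000
Full-length reliability (Spearman-Brown) = 2(0.51)/(1+0.51) ≈ 0.67550
The standard error of measurement is 11.00000×√(1 − 0.67550) ≈ 11.00000×0.56965 ≈ 6.26617.
Half-width = 1.96×6.26617 ≈ 12.28170
Lower bound: 256 − 12.28170 = 243.71830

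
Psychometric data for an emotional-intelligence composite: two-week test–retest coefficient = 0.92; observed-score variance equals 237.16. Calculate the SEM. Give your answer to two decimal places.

SD = √237.16 = 15.40000
The standard error of measurement is 15.40000×√(1 − 0.92000) ≈ 15.40000×0.28284 ≈ 4.35578.

4.36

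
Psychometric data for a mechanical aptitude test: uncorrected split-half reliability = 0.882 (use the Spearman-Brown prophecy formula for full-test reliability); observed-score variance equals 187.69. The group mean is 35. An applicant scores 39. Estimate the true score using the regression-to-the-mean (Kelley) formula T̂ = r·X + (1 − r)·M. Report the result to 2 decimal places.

38.75

Spearman-Brown: r = 2(0.882) / (1 + 0.882) = 1.7640 / 1.8820 ≈ 0.9373
Estimated true score = 0.9373×39 + (1 − 0.9373)×35 ≈ 38.7492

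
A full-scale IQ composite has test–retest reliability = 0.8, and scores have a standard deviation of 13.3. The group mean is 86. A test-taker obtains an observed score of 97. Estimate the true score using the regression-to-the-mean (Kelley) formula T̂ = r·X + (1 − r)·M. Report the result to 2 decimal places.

94.80

Estimated true score = 0.8000*97 + (1 − 0.8000)*86 ≈ 94.8000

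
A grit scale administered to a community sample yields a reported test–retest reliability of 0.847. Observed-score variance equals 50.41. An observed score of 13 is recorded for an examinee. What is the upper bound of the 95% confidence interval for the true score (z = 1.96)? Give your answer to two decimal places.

18.44

σ = 50.41^(1/2) = 7.1000
SEM = 7.1000 · √(1 − 0.8470) = 7.1000 · √0.1530 ≃ 7.1000 · 0.3912 ≃ 2.7772
Half-width = 1.96·2.7772 ≃ 5.4433
Upper bound: 13 + 5.4433 = 18.4433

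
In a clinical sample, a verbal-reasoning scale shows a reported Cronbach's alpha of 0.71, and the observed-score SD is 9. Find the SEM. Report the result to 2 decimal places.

SEM = 9.0000 · √(1 − 0.7100) = 9.0000 · √0.2900 ≈ 9.0000 · 0.5385 ≈ 4.8466

4.85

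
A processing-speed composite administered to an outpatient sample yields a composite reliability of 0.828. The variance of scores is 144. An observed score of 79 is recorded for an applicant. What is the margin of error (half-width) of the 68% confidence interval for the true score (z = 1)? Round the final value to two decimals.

4.98

SD = √144 ≈ 12.000
SEM = 12.000 * √(1 − 0.828) = 12.000 * √0.172 ≈ 12.000 * 0.415 ≈ 4.977
1 * SEM ≈ 4.977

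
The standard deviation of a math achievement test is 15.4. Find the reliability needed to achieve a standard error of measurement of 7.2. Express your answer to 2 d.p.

0.78

r = 1 − (SEM / SD)² = 1 − (7.2000 / 15.4)² ≈ 1 − 0.2186 ≈ 0.7814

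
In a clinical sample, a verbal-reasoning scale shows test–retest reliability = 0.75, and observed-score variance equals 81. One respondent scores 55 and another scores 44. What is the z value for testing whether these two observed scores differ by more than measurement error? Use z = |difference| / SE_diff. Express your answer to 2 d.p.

1.73

SD = √81 ≃ 9.0000
SEM = 9.0000 × √(1 − 0.7500) = 9.0000 × √0.2500 ≃ 9.0000 × 0.5000 ≃ 4.5000
SE_diff = √2 × SEM ≃ 6.3640
z = 11 / 6.3640 ≃ 1.7285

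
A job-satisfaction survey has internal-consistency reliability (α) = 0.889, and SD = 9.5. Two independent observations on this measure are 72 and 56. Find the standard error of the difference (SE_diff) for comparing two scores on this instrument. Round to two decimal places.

4.48

The standard error of measurement is 9.5000*√(1 − 0.8890) ≈ 9.5000*0.3332 ≈ 3.1651.
Standard error of the difference = 3.1651·√2 ≈ 4.4761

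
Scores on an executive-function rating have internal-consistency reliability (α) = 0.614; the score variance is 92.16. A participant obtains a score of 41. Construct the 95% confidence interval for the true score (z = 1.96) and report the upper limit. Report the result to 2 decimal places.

SD = √92.16 = 9.600
SEM = 9.600×√(1 − 0.614) ≈ 5.964
1.96 × SEM ≈ 11.690
Upper bound: 41 + 11.690 = 52.690

52.69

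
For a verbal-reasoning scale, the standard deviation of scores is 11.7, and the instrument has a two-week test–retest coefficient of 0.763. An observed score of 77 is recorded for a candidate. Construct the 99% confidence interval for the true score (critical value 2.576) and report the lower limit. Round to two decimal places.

The standard error of measurement is 11.7000*√(1 − 0.7630) ≈ 11.7000*0.4868 ≈ 5.6959.
Margin = 2.576 * 5.6959 ≈ 14.6726
Lower limit = 77 − 14.6726 ≈ 62.3274

62.33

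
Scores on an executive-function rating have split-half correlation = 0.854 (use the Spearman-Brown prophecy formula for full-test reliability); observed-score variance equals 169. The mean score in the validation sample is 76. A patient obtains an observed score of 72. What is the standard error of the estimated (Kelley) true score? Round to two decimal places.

3.50

SD = √169 ≈ 13.000
Full-length reliability (Spearman-Brown) = 2(0.854)/(1+0.854) ≈ 0.921
SE_est = SD · √(r(1 − r)) = 13.000 · √0.073 ≈ 13.000 · 0.269 ≈ 3.501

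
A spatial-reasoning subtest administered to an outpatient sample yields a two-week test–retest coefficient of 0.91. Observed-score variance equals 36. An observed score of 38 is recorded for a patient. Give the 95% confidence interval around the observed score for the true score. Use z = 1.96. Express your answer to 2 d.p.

[34.47, 41.53]

SD = √36 ≈ 6.0000
SEM = 6.0000 × √(1 − 0.9100) = 6.0000 × √0.0900 ≈ 6.0000 × 0.3000 ≈ 1.8000
1.96 × SEM ≈ 3.5280
Interval: (34.4720, 41.5280)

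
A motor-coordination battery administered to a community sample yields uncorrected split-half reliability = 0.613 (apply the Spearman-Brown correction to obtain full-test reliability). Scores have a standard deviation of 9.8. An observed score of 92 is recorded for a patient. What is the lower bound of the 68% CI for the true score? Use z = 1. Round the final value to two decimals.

87.20

Spearman-Brown: r = 2(0.613) / (1 + 0.613) = 1.2260 / 1.6130 ≈ 0.7601
SEM = 9.8000 × √(1 − 0.7601) = 9.8000 × √0.2399 ≈ 9.8000 × 0.4898 ≈ 4.8003
Margin = 1 × 4.8003 ≈ 4.8003
Lower bound: 92 − 4.8003 = 87.1997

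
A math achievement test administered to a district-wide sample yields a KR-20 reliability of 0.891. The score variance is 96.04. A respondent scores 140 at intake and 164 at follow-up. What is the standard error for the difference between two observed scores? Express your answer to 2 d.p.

SD = √96.04 = 9.8000
SEM = 9.8000 × √(1 − 0.8910) = 9.8000 × √0.1090 ≈ 9.8000 × 0.3302 ≈ 3.2355
SE_diff = SEM × √2 ≈ 3.2355 × 1.4142 ≈ 4.5757

4.58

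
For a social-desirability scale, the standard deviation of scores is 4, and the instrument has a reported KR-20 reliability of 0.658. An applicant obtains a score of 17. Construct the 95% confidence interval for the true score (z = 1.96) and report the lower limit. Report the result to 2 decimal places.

The standard error of measurement is 4.0000·√(1 − 0.6580) ≃ 4.0000·0.5848 ≃ 2.3392.
Margin = 1.96 · 2.3392 ≃ 4.5849
Lower bound: 17 − 4.5849 = 12.4151

12.42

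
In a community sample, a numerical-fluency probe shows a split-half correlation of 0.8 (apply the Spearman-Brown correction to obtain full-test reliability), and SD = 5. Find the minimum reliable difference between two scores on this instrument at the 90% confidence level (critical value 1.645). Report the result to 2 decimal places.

r_full = 2·0.8 / (1 + 0.8) ≈ 0.889
SEM = 5.000·√(1 − 0.889) ≈ 1.667
SE_diff = SEM · √2 ≈ 1.667 · 1.414 ≈ 2.357
Smallest detectable difference = 1.645·2.357 ≈ 3.877

3.88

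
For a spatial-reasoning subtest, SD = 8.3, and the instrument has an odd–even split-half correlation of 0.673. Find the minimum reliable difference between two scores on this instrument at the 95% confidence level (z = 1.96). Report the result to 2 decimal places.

r_full = 2·0.673 / (1 + 0.673) ≈ 0.80454
SEM = 8.30000 × √(1 − 0.80454) = 8.30000 × √0.19546 ≈ 8.30000 × 0.44211 ≈ 3.66948
SE_diff = √2 × SEM ≈ 5.18942
Minimum reliable difference = 1.96 × SE_diff ≈ 1.96 × 5.18942 ≈ 10.17127

10.17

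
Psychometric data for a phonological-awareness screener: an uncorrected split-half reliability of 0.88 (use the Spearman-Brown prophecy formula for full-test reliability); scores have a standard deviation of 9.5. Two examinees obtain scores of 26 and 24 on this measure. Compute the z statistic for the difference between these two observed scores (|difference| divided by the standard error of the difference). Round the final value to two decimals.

Full-length reliability (Spearman-Brown) = 2(0.88)/(1+0.88) ≈ 0.9362
The standard error of measurement is 9.5000·√(1 − 0.9362) ≈ 9.5000·0.2526 ≈ 2.4001.
SE_diff = SEM · √2 ≈ 2.4001 · 1.4142 ≈ 3.3943
z = 2 / 3.3943 ≈ 0.5892

0.59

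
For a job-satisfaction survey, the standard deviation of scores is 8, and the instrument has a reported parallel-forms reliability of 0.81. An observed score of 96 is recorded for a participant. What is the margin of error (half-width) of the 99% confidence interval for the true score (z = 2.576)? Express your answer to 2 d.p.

SEM = 8.00000·√(1 − 0.81000) ≃ 3.48712
Margin = 2.576 · 3.48712 ≃ 8.98282

8.98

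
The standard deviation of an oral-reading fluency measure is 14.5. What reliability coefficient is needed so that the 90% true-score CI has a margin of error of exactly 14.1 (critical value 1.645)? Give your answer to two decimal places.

0.65

Required SEM = 14.1 / 1.645 ≈ 8.5714
Required reliability = 1 − (SEM/SD)² = 1 − 0.3494 ≈ 0.6506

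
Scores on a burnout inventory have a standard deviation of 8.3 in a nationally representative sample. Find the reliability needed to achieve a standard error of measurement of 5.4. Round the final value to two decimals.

0.58

r = 1 − (SEM / SD)² = 1 − (5.400 / 8.3)² ≈ 1 − 0.423 ≈ 0.577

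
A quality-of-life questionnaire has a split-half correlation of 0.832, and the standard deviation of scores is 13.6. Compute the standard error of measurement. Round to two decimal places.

Full-length reliability (Spearman-Brown) = 2(0.832)/(1+0.832) ≈ 0.908
SEM = 13.600·√(1 − 0.908) ≈ 4.118

4.12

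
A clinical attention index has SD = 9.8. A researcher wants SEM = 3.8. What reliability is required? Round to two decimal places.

r = 1 − (SEM / SD)² = 1 − (3.8000 / 9.8)² ≈ 1 − 0.1504 ≈ 0.8496

0.85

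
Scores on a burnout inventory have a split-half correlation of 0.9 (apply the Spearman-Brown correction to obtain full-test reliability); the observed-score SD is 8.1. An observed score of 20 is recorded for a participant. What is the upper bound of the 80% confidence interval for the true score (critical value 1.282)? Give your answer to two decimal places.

Full-length reliability (Spearman-Brown) = 2(0.9)/(1+0.9) ≈ 0.9474
SEM = 8.1000 × √(1 − 0.9474) = 8.1000 × √0.0526 ≈ 8.1000 × 0.2294 ≈ 1.8583
1.282 × SEM ≈ 2.3823
Upper bound: 20 + 2.3823 = 22.3823

22.38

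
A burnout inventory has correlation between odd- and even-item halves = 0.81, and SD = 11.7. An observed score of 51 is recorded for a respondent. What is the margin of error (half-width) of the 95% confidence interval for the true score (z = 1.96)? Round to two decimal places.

7.43

Full-length reliability (Spearman-Brown) = 2(0.81)/(1+0.81) ≈ 0.89503
SEM = 11.70000·√(1 − 0.89503) ≈ 3.79073
Margin = 1.96 · 3.79073 ≈ 7.42984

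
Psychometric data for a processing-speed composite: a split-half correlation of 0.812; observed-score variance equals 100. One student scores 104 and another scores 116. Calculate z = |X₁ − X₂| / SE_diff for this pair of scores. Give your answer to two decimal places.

2.63

SD = √100 = 10.000
Full-length reliability (Spearman-Brown) = 2(0.812)/(1+0.812) ≈ 0.896
The standard error of measurement is 10.000×√(1 − 0.896) ≈ 10.000×0.322 ≈ 3.221.
SE_diff = SEM × √2 ≈ 3.221 × 1.414 ≈ 4.555
z = 12 / 4.555 ≈ 2.634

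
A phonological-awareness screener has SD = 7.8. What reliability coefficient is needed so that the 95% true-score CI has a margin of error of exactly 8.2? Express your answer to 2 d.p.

Required SEM = 8.2 / 1.96 ≃ 4.1837
Required reliability = 1 − (SEM/SD)² = 1 − 0.2877 ≃ 0.7123

0.71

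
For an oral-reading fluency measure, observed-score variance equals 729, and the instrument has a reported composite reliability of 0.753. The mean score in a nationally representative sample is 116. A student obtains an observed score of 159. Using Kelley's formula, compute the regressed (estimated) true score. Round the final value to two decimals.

148.38

T̂ = 0.7530(159) + 0.2470(116) ≈ 148.3790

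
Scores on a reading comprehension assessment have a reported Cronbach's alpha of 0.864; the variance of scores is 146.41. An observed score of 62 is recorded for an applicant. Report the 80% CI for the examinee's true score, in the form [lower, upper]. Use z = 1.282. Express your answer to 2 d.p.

[56.28, 67.72]

σ = 146.41^(1/2) = 12.1000
SEM = 12.1000 * √(1 − 0.8640) = 12.1000 * √0.1360 ≃ 12.1000 * 0.3688 ≃ 4.4623
1.282 * SEM ≃ 5.7206
CI = 62 ± 5.7206 → [56.2794, 67.7206]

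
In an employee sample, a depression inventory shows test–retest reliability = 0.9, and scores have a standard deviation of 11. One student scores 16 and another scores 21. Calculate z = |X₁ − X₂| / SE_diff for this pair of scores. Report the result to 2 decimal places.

SEM = 11.000 × √(1 − 0.900) = 11.000 × √0.100 ≈ 11.000 × 0.316 ≈ 3.479
Standard error of the difference = 3.479·√2 ≈ 4.919
z = 5 / 4.919 ≈ 1.016

1.02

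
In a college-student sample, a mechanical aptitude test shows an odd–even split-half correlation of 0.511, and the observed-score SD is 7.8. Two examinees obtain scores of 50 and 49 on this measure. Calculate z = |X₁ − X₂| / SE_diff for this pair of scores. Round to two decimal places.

0.16

Full-length reliability (Spearman-Brown) = 2(0.511)/(1+0.511) ≈ 0.6764
SEM = 7.8000×√(1 − 0.6764) ≈ 4.4373
SE_diff = SEM × √2 ≈ 4.4373 × 1.4142 ≈ 6.2753
z = 1 / 6.2753 ≈ 0.1594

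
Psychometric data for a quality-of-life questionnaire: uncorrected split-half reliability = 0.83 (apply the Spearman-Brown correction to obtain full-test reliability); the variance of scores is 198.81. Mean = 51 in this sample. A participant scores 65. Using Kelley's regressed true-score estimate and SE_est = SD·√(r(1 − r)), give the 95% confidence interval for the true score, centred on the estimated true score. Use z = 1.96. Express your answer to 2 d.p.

[55.68, 71.72]

SD = √198.81 ≈ 14.10000
Spearman-Brown: r = 2(0.83) / (1 + 0.83) = 1.66000 / 1.83000 ≈ 0.90710
T̂ = r·X + (1 − r)·M = 0.90710·65 + 0.09290·51 ≈ 58.96175 + 4.73770 ≈ 63.69945
SE_est = 14.10000·√[r(1 − r)] ≈ 4.09305
95% CI: 63.69945 ± 8.02237 ≈ (55.67709, 71.72182)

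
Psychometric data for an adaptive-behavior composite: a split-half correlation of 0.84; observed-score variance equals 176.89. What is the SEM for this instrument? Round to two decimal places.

3.92

SD = √176.89 ≈ 13.300
Full-length reliability (Spearman-Brown) = 2(0.84)/(1+0.84) ≈ 0.913
SEM = 13.300*√(1 − 0.913) ≈ 3.922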